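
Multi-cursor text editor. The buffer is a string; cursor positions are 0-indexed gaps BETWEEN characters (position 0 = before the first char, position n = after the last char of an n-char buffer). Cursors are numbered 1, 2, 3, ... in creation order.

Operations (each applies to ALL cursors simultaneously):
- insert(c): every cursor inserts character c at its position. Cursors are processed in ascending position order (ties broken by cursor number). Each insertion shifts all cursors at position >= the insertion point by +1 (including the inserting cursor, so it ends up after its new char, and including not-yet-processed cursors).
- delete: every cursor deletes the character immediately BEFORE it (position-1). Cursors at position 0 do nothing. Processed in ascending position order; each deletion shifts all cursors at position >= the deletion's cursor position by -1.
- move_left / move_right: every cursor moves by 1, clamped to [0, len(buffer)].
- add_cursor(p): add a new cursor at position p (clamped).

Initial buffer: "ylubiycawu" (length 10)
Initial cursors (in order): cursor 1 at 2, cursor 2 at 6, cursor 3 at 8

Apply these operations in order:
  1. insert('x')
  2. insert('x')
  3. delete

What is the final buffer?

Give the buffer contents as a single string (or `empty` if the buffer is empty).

After op 1 (insert('x')): buffer="ylxubiyxcaxwu" (len 13), cursors c1@3 c2@8 c3@11, authorship ..1....2..3..
After op 2 (insert('x')): buffer="ylxxubiyxxcaxxwu" (len 16), cursors c1@4 c2@10 c3@14, authorship ..11....22..33..
After op 3 (delete): buffer="ylxubiyxcaxwu" (len 13), cursors c1@3 c2@8 c3@11, authorship ..1....2..3..

Answer: ylxubiyxcaxwu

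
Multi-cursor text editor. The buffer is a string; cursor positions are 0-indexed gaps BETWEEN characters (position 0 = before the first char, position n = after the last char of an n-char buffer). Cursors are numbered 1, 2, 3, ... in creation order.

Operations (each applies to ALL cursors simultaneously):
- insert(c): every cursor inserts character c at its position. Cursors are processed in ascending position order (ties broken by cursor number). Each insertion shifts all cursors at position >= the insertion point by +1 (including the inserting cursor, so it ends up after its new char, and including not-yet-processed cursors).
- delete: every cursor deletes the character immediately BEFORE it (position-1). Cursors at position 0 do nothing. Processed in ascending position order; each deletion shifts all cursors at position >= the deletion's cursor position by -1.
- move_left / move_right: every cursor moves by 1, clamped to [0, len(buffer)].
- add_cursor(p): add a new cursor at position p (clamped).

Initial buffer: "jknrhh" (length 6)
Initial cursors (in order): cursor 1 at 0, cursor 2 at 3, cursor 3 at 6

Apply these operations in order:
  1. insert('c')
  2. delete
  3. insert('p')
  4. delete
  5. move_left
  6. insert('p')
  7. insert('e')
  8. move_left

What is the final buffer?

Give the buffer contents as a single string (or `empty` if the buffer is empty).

Answer: pejkpenrhpeh

Derivation:
After op 1 (insert('c')): buffer="cjkncrhhc" (len 9), cursors c1@1 c2@5 c3@9, authorship 1...2...3
After op 2 (delete): buffer="jknrhh" (len 6), cursors c1@0 c2@3 c3@6, authorship ......
After op 3 (insert('p')): buffer="pjknprhhp" (len 9), cursors c1@1 c2@5 c3@9, authorship 1...2...3
After op 4 (delete): buffer="jknrhh" (len 6), cursors c1@0 c2@3 c3@6, authorship ......
After op 5 (move_left): buffer="jknrhh" (len 6), cursors c1@0 c2@2 c3@5, authorship ......
After op 6 (insert('p')): buffer="pjkpnrhph" (len 9), cursors c1@1 c2@4 c3@8, authorship 1..2...3.
After op 7 (insert('e')): buffer="pejkpenrhpeh" (len 12), cursors c1@2 c2@6 c3@11, authorship 11..22...33.
After op 8 (move_left): buffer="pejkpenrhpeh" (len 12), cursors c1@1 c2@5 c3@10, authorship 11..22...33.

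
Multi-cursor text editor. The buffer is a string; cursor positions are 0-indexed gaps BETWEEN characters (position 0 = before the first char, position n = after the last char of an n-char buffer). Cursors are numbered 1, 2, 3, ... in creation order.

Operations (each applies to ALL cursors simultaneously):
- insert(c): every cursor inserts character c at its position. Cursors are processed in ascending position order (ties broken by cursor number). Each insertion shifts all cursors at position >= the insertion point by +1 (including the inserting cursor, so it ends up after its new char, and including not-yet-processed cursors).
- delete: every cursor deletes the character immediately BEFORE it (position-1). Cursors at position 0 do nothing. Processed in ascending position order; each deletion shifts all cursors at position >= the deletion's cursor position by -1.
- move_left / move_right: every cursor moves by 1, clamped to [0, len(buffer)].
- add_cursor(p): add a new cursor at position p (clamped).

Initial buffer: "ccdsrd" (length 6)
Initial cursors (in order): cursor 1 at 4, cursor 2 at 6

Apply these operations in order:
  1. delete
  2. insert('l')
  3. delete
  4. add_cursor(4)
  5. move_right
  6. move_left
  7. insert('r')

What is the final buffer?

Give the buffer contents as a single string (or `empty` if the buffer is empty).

After op 1 (delete): buffer="ccdr" (len 4), cursors c1@3 c2@4, authorship ....
After op 2 (insert('l')): buffer="ccdlrl" (len 6), cursors c1@4 c2@6, authorship ...1.2
After op 3 (delete): buffer="ccdr" (len 4), cursors c1@3 c2@4, authorship ....
After op 4 (add_cursor(4)): buffer="ccdr" (len 4), cursors c1@3 c2@4 c3@4, authorship ....
After op 5 (move_right): buffer="ccdr" (len 4), cursors c1@4 c2@4 c3@4, authorship ....
After op 6 (move_left): buffer="ccdr" (len 4), cursors c1@3 c2@3 c3@3, authorship ....
After op 7 (insert('r')): buffer="ccdrrrr" (len 7), cursors c1@6 c2@6 c3@6, authorship ...123.

Answer: ccdrrrr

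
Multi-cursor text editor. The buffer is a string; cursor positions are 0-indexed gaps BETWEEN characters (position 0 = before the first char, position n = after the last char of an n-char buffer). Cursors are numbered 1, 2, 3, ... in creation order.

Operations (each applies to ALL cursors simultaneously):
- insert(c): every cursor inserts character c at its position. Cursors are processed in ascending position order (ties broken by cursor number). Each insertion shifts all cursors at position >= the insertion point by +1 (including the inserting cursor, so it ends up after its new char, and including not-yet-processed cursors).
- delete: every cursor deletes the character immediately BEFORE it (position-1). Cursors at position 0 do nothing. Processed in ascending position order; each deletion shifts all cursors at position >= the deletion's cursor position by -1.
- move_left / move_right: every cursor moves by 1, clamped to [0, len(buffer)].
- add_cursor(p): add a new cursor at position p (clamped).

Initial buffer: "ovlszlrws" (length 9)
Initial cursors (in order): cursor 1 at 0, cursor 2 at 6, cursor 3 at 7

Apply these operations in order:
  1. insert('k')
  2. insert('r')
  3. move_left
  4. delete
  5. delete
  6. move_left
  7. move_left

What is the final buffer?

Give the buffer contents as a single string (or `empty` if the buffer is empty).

After op 1 (insert('k')): buffer="kovlszlkrkws" (len 12), cursors c1@1 c2@8 c3@10, authorship 1......2.3..
After op 2 (insert('r')): buffer="krovlszlkrrkrws" (len 15), cursors c1@2 c2@10 c3@13, authorship 11......22.33..
After op 3 (move_left): buffer="krovlszlkrrkrws" (len 15), cursors c1@1 c2@9 c3@12, authorship 11......22.33..
After op 4 (delete): buffer="rovlszlrrrws" (len 12), cursors c1@0 c2@7 c3@9, authorship 1......2.3..
After op 5 (delete): buffer="rovlszrrws" (len 10), cursors c1@0 c2@6 c3@7, authorship 1.....23..
After op 6 (move_left): buffer="rovlszrrws" (len 10), cursors c1@0 c2@5 c3@6, authorship 1.....23..
After op 7 (move_left): buffer="rovlszrrws" (len 10), cursors c1@0 c2@4 c3@5, authorship 1.....23..

Answer: rovlszrrws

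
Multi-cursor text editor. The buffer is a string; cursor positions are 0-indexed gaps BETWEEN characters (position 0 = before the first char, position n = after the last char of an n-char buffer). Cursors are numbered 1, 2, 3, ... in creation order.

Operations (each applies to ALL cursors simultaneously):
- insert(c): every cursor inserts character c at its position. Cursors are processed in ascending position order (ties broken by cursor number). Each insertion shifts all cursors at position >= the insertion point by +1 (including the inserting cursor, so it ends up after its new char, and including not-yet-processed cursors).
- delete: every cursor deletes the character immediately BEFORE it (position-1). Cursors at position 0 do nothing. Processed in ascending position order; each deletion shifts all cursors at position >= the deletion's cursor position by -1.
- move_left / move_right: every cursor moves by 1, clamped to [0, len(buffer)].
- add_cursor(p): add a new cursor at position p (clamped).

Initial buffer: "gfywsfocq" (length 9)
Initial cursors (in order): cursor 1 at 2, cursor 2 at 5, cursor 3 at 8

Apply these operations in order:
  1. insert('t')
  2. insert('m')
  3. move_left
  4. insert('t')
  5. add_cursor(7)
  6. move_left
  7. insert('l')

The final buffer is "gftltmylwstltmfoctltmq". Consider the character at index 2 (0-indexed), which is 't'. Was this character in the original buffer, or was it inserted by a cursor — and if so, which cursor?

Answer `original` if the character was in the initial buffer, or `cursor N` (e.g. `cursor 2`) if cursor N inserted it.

After op 1 (insert('t')): buffer="gftywstfoctq" (len 12), cursors c1@3 c2@7 c3@11, authorship ..1...2...3.
After op 2 (insert('m')): buffer="gftmywstmfoctmq" (len 15), cursors c1@4 c2@9 c3@14, authorship ..11...22...33.
After op 3 (move_left): buffer="gftmywstmfoctmq" (len 15), cursors c1@3 c2@8 c3@13, authorship ..11...22...33.
After op 4 (insert('t')): buffer="gfttmywsttmfocttmq" (len 18), cursors c1@4 c2@10 c3@16, authorship ..111...222...333.
After op 5 (add_cursor(7)): buffer="gfttmywsttmfocttmq" (len 18), cursors c1@4 c4@7 c2@10 c3@16, authorship ..111...222...333.
After op 6 (move_left): buffer="gfttmywsttmfocttmq" (len 18), cursors c1@3 c4@6 c2@9 c3@15, authorship ..111...222...333.
After op 7 (insert('l')): buffer="gftltmylwstltmfoctltmq" (len 22), cursors c1@4 c4@8 c2@12 c3@19, authorship ..1111.4..2222...3333.
Authorship (.=original, N=cursor N): . . 1 1 1 1 . 4 . . 2 2 2 2 . . . 3 3 3 3 .
Index 2: author = 1

Answer: cursor 1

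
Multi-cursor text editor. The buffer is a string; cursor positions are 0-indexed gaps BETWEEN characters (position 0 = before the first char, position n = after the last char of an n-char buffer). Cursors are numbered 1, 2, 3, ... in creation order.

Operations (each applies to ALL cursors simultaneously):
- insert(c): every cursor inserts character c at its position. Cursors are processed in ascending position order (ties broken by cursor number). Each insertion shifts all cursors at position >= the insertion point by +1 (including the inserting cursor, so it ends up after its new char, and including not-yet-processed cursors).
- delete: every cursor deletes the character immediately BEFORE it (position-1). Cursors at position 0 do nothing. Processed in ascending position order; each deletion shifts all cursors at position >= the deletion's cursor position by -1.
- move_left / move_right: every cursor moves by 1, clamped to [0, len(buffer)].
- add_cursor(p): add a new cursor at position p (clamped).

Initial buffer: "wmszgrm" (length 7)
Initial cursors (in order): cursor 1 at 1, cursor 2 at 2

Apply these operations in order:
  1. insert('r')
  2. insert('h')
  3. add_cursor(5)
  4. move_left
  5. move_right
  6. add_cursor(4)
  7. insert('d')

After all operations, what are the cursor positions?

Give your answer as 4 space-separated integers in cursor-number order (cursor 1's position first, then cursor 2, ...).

Answer: 4 10 8 6

Derivation:
After op 1 (insert('r')): buffer="wrmrszgrm" (len 9), cursors c1@2 c2@4, authorship .1.2.....
After op 2 (insert('h')): buffer="wrhmrhszgrm" (len 11), cursors c1@3 c2@6, authorship .11.22.....
After op 3 (add_cursor(5)): buffer="wrhmrhszgrm" (len 11), cursors c1@3 c3@5 c2@6, authorship .11.22.....
After op 4 (move_left): buffer="wrhmrhszgrm" (len 11), cursors c1@2 c3@4 c2@5, authorship .11.22.....
After op 5 (move_right): buffer="wrhmrhszgrm" (len 11), cursors c1@3 c3@5 c2@6, authorship .11.22.....
After op 6 (add_cursor(4)): buffer="wrhmrhszgrm" (len 11), cursors c1@3 c4@4 c3@5 c2@6, authorship .11.22.....
After op 7 (insert('d')): buffer="wrhdmdrdhdszgrm" (len 15), cursors c1@4 c4@6 c3@8 c2@10, authorship .111.42322.....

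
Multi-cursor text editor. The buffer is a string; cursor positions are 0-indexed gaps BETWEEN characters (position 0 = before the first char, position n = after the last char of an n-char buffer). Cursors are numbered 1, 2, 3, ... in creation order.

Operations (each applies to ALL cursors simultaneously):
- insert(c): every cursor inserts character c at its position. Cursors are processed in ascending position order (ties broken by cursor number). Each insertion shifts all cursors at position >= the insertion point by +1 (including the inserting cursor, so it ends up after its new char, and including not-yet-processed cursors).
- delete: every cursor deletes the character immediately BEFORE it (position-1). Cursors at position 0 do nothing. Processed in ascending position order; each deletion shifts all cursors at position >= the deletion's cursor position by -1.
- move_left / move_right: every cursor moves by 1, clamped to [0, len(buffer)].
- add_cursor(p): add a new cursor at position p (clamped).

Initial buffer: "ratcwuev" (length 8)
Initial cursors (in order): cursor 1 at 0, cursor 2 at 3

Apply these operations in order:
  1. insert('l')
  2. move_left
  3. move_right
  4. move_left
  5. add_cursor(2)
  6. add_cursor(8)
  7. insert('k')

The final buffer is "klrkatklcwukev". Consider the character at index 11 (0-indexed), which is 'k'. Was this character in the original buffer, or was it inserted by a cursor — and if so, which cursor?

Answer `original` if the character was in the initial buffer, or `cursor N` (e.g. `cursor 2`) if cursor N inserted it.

After op 1 (insert('l')): buffer="lratlcwuev" (len 10), cursors c1@1 c2@5, authorship 1...2.....
After op 2 (move_left): buffer="lratlcwuev" (len 10), cursors c1@0 c2@4, authorship 1...2.....
After op 3 (move_right): buffer="lratlcwuev" (len 10), cursors c1@1 c2@5, authorship 1...2.....
After op 4 (move_left): buffer="lratlcwuev" (len 10), cursors c1@0 c2@4, authorship 1...2.....
After op 5 (add_cursor(2)): buffer="lratlcwuev" (len 10), cursors c1@0 c3@2 c2@4, authorship 1...2.....
After op 6 (add_cursor(8)): buffer="lratlcwuev" (len 10), cursors c1@0 c3@2 c2@4 c4@8, authorship 1...2.....
After op 7 (insert('k')): buffer="klrkatklcwukev" (len 14), cursors c1@1 c3@4 c2@7 c4@12, authorship 11.3..22...4..
Authorship (.=original, N=cursor N): 1 1 . 3 . . 2 2 . . . 4 . .
Index 11: author = 4

Answer: cursor 4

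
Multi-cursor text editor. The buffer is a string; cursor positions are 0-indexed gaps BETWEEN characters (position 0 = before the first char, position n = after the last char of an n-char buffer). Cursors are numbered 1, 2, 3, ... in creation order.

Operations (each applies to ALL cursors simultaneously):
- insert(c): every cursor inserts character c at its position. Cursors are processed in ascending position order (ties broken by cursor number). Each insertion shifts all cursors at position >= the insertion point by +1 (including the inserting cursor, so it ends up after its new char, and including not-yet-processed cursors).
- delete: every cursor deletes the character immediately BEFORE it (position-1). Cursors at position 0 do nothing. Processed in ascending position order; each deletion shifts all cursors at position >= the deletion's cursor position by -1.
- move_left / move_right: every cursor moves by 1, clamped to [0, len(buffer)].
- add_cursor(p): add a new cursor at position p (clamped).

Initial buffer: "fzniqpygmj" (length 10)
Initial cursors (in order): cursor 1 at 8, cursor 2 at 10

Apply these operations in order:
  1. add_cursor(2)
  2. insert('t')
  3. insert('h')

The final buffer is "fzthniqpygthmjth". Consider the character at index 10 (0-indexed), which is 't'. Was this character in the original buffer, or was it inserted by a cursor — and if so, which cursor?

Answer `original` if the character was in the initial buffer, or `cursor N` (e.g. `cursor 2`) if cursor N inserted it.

After op 1 (add_cursor(2)): buffer="fzniqpygmj" (len 10), cursors c3@2 c1@8 c2@10, authorship ..........
After op 2 (insert('t')): buffer="fztniqpygtmjt" (len 13), cursors c3@3 c1@10 c2@13, authorship ..3......1..2
After op 3 (insert('h')): buffer="fzthniqpygthmjth" (len 16), cursors c3@4 c1@12 c2@16, authorship ..33......11..22
Authorship (.=original, N=cursor N): . . 3 3 . . . . . . 1 1 . . 2 2
Index 10: author = 1

Answer: cursor 1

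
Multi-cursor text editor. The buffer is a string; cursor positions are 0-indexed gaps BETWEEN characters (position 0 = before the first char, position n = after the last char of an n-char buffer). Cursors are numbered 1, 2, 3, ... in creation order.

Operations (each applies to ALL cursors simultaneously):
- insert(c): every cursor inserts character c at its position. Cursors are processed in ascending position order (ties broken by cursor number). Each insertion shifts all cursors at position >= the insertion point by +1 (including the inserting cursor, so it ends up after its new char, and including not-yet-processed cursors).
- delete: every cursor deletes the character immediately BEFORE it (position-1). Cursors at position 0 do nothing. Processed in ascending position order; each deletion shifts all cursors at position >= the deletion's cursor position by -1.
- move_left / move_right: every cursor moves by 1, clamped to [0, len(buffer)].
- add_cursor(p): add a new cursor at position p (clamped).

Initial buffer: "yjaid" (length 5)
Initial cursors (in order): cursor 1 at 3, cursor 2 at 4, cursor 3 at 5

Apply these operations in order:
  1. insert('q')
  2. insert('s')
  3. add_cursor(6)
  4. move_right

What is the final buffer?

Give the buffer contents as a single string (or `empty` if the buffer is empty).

Answer: yjaqsiqsdqs

Derivation:
After op 1 (insert('q')): buffer="yjaqiqdq" (len 8), cursors c1@4 c2@6 c3@8, authorship ...1.2.3
After op 2 (insert('s')): buffer="yjaqsiqsdqs" (len 11), cursors c1@5 c2@8 c3@11, authorship ...11.22.33
After op 3 (add_cursor(6)): buffer="yjaqsiqsdqs" (len 11), cursors c1@5 c4@6 c2@8 c3@11, authorship ...11.22.33
After op 4 (move_right): buffer="yjaqsiqsdqs" (len 11), cursors c1@6 c4@7 c2@9 c3@11, authorship ...11.22.33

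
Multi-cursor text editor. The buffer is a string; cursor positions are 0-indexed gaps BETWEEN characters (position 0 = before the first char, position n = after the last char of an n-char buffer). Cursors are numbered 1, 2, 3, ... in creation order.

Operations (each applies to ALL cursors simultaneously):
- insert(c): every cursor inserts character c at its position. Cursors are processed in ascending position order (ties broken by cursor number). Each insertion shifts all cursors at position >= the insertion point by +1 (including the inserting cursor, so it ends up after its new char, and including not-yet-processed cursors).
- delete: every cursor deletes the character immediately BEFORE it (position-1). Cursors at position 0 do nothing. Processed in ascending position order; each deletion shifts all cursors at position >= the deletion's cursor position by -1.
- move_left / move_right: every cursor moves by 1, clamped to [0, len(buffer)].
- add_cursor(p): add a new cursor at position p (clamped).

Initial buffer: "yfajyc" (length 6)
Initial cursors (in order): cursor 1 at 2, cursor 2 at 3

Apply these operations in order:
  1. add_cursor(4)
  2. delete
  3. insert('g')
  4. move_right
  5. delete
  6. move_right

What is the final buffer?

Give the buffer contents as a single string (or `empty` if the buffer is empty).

After op 1 (add_cursor(4)): buffer="yfajyc" (len 6), cursors c1@2 c2@3 c3@4, authorship ......
After op 2 (delete): buffer="yyc" (len 3), cursors c1@1 c2@1 c3@1, authorship ...
After op 3 (insert('g')): buffer="ygggyc" (len 6), cursors c1@4 c2@4 c3@4, authorship .123..
After op 4 (move_right): buffer="ygggyc" (len 6), cursors c1@5 c2@5 c3@5, authorship .123..
After op 5 (delete): buffer="ygc" (len 3), cursors c1@2 c2@2 c3@2, authorship .1.
After op 6 (move_right): buffer="ygc" (len 3), cursors c1@3 c2@3 c3@3, authorship .1.

Answer: ygc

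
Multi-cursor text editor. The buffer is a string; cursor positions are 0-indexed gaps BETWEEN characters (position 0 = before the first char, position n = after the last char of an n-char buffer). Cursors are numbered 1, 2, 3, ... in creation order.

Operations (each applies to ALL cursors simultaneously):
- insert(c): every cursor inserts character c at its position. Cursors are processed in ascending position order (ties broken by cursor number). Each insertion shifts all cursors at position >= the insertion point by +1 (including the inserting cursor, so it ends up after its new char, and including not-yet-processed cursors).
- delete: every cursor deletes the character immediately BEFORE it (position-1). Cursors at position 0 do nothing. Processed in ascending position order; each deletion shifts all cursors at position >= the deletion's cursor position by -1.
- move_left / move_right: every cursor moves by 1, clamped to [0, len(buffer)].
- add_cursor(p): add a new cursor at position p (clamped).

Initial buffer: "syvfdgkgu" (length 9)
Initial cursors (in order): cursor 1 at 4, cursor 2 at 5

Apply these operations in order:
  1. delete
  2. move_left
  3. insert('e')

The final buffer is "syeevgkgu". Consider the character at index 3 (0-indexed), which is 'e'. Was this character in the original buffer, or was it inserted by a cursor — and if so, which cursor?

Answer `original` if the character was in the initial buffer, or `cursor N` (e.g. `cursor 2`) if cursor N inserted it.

After op 1 (delete): buffer="syvgkgu" (len 7), cursors c1@3 c2@3, authorship .......
After op 2 (move_left): buffer="syvgkgu" (len 7), cursors c1@2 c2@2, authorship .......
After op 3 (insert('e')): buffer="syeevgkgu" (len 9), cursors c1@4 c2@4, authorship ..12.....
Authorship (.=original, N=cursor N): . . 1 2 . . . . .
Index 3: author = 2

Answer: cursor 2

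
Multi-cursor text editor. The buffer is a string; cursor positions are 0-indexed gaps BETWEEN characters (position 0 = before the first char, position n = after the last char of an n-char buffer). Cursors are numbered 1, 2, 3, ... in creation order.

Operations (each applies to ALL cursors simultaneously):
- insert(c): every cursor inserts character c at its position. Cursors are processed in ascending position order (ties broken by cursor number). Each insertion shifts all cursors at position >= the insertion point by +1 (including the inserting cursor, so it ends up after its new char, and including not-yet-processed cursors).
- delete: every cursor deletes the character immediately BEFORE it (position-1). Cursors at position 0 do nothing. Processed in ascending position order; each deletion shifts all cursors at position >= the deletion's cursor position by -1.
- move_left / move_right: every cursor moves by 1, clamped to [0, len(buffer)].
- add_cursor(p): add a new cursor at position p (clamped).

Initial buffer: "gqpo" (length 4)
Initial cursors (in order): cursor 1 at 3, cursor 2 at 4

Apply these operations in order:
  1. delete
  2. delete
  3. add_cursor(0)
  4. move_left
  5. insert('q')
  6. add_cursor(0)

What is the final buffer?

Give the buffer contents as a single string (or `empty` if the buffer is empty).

Answer: qqq

Derivation:
After op 1 (delete): buffer="gq" (len 2), cursors c1@2 c2@2, authorship ..
After op 2 (delete): buffer="" (len 0), cursors c1@0 c2@0, authorship 
After op 3 (add_cursor(0)): buffer="" (len 0), cursors c1@0 c2@0 c3@0, authorship 
After op 4 (move_left): buffer="" (len 0), cursors c1@0 c2@0 c3@0, authorship 
After op 5 (insert('q')): buffer="qqq" (len 3), cursors c1@3 c2@3 c3@3, authorship 123
After op 6 (add_cursor(0)): buffer="qqq" (len 3), cursors c4@0 c1@3 c2@3 c3@3, authorship 123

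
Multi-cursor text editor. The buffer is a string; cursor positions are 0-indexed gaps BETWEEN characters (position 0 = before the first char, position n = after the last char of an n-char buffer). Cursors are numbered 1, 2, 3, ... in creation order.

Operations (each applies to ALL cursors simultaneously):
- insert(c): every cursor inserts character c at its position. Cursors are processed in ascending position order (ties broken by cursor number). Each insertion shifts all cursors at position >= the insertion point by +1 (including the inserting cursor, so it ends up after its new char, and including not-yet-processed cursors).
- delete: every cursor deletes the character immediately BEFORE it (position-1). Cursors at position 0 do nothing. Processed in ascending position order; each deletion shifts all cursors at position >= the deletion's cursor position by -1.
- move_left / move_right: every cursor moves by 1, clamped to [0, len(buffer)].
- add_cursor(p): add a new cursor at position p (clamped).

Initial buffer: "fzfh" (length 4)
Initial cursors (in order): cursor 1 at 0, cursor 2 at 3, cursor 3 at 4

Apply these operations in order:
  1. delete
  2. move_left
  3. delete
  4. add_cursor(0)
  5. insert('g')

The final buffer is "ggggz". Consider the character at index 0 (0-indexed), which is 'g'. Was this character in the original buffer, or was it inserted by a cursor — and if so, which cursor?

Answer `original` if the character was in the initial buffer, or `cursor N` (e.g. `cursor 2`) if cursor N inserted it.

Answer: cursor 1

Derivation:
After op 1 (delete): buffer="fz" (len 2), cursors c1@0 c2@2 c3@2, authorship ..
After op 2 (move_left): buffer="fz" (len 2), cursors c1@0 c2@1 c3@1, authorship ..
After op 3 (delete): buffer="z" (len 1), cursors c1@0 c2@0 c3@0, authorship .
After op 4 (add_cursor(0)): buffer="z" (len 1), cursors c1@0 c2@0 c3@0 c4@0, authorship .
After op 5 (insert('g')): buffer="ggggz" (len 5), cursors c1@4 c2@4 c3@4 c4@4, authorship 1234.
Authorship (.=original, N=cursor N): 1 2 3 4 .
Index 0: author = 1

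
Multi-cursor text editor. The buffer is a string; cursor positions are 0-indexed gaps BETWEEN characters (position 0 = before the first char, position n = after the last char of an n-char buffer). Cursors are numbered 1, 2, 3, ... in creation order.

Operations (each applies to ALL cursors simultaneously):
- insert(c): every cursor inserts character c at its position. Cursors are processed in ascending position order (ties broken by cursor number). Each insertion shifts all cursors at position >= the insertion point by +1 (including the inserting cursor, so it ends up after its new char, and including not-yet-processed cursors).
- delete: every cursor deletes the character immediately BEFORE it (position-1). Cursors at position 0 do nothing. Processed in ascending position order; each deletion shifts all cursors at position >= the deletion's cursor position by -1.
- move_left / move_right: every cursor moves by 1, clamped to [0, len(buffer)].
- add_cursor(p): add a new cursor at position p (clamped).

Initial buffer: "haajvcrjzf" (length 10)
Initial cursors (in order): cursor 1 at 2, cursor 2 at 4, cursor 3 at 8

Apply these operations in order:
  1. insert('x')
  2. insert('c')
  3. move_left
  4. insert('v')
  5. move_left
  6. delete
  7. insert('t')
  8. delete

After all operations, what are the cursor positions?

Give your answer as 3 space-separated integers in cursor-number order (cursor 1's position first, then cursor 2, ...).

Answer: 2 6 12

Derivation:
After op 1 (insert('x')): buffer="haxajxvcrjxzf" (len 13), cursors c1@3 c2@6 c3@11, authorship ..1..2....3..
After op 2 (insert('c')): buffer="haxcajxcvcrjxczf" (len 16), cursors c1@4 c2@8 c3@14, authorship ..11..22....33..
After op 3 (move_left): buffer="haxcajxcvcrjxczf" (len 16), cursors c1@3 c2@7 c3@13, authorship ..11..22....33..
After op 4 (insert('v')): buffer="haxvcajxvcvcrjxvczf" (len 19), cursors c1@4 c2@9 c3@16, authorship ..111..222....333..
After op 5 (move_left): buffer="haxvcajxvcvcrjxvczf" (len 19), cursors c1@3 c2@8 c3@15, authorship ..111..222....333..
After op 6 (delete): buffer="havcajvcvcrjvczf" (len 16), cursors c1@2 c2@6 c3@12, authorship ..11..22....33..
After op 7 (insert('t')): buffer="hatvcajtvcvcrjtvczf" (len 19), cursors c1@3 c2@8 c3@15, authorship ..111..222....333..
After op 8 (delete): buffer="havcajvcvcrjvczf" (len 16), cursors c1@2 c2@6 c3@12, authorship ..11..22....33..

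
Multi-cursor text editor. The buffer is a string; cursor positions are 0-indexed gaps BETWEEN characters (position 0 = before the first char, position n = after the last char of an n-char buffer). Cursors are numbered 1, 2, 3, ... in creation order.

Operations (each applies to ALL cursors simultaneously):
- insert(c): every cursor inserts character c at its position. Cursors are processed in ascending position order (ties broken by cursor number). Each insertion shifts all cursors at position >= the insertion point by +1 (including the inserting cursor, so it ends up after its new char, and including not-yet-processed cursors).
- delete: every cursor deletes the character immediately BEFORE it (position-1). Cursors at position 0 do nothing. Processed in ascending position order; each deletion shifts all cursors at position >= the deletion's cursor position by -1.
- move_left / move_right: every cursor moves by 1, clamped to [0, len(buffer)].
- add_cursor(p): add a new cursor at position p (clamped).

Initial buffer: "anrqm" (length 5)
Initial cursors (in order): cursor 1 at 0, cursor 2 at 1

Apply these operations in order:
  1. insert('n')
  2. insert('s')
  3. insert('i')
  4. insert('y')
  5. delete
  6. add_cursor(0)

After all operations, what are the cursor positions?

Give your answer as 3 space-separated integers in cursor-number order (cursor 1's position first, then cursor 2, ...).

Answer: 3 7 0

Derivation:
After op 1 (insert('n')): buffer="nannrqm" (len 7), cursors c1@1 c2@3, authorship 1.2....
After op 2 (insert('s')): buffer="nsansnrqm" (len 9), cursors c1@2 c2@5, authorship 11.22....
After op 3 (insert('i')): buffer="nsiansinrqm" (len 11), cursors c1@3 c2@7, authorship 111.222....
After op 4 (insert('y')): buffer="nsiyansiynrqm" (len 13), cursors c1@4 c2@9, authorship 1111.2222....
After op 5 (delete): buffer="nsiansinrqm" (len 11), cursors c1@3 c2@7, authorship 111.222....
After op 6 (add_cursor(0)): buffer="nsiansinrqm" (len 11), cursors c3@0 c1@3 c2@7, authorship 111.222....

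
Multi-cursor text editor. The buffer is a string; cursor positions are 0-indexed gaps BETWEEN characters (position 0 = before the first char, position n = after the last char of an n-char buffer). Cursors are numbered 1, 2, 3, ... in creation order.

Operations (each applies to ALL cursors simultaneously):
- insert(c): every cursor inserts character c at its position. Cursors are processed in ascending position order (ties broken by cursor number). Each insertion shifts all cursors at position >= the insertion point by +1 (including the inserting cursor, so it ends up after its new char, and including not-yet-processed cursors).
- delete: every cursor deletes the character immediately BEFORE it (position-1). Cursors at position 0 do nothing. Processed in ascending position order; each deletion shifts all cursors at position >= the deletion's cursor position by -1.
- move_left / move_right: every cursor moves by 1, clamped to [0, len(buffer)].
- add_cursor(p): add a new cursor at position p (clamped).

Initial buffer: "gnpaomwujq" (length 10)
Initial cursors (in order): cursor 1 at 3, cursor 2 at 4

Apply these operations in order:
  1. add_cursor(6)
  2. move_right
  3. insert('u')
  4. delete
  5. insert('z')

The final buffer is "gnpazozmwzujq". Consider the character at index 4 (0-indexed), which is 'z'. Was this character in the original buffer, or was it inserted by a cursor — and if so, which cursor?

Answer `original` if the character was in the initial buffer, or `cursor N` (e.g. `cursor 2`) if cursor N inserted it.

After op 1 (add_cursor(6)): buffer="gnpaomwujq" (len 10), cursors c1@3 c2@4 c3@6, authorship ..........
After op 2 (move_right): buffer="gnpaomwujq" (len 10), cursors c1@4 c2@5 c3@7, authorship ..........
After op 3 (insert('u')): buffer="gnpauoumwuujq" (len 13), cursors c1@5 c2@7 c3@10, authorship ....1.2..3...
After op 4 (delete): buffer="gnpaomwujq" (len 10), cursors c1@4 c2@5 c3@7, authorship ..........
After op 5 (insert('z')): buffer="gnpazozmwzujq" (len 13), cursors c1@5 c2@7 c3@10, authorship ....1.2..3...
Authorship (.=original, N=cursor N): . . . . 1 . 2 . . 3 . . .
Index 4: author = 1

Answer: cursor 1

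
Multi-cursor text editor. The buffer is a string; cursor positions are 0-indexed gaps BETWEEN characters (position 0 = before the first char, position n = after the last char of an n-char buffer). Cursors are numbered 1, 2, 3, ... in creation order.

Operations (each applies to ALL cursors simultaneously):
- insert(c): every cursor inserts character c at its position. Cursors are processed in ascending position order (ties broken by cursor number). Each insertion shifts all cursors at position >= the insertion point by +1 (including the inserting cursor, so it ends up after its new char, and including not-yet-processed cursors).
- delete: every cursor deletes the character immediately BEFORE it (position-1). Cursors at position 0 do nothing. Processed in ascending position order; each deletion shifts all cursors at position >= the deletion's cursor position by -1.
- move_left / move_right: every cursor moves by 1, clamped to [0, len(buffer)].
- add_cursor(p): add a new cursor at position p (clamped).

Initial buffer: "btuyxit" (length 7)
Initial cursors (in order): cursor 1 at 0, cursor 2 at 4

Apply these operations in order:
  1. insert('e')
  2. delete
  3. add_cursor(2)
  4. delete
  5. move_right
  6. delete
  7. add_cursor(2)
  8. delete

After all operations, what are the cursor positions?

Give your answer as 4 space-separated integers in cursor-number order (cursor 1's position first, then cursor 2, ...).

Answer: 0 0 0 1

Derivation:
After op 1 (insert('e')): buffer="ebtuyexit" (len 9), cursors c1@1 c2@6, authorship 1....2...
After op 2 (delete): buffer="btuyxit" (len 7), cursors c1@0 c2@4, authorship .......
After op 3 (add_cursor(2)): buffer="btuyxit" (len 7), cursors c1@0 c3@2 c2@4, authorship .......
After op 4 (delete): buffer="buxit" (len 5), cursors c1@0 c3@1 c2@2, authorship .....
After op 5 (move_right): buffer="buxit" (len 5), cursors c1@1 c3@2 c2@3, authorship .....
After op 6 (delete): buffer="it" (len 2), cursors c1@0 c2@0 c3@0, authorship ..
After op 7 (add_cursor(2)): buffer="it" (len 2), cursors c1@0 c2@0 c3@0 c4@2, authorship ..
After op 8 (delete): buffer="i" (len 1), cursors c1@0 c2@0 c3@0 c4@1, authorship .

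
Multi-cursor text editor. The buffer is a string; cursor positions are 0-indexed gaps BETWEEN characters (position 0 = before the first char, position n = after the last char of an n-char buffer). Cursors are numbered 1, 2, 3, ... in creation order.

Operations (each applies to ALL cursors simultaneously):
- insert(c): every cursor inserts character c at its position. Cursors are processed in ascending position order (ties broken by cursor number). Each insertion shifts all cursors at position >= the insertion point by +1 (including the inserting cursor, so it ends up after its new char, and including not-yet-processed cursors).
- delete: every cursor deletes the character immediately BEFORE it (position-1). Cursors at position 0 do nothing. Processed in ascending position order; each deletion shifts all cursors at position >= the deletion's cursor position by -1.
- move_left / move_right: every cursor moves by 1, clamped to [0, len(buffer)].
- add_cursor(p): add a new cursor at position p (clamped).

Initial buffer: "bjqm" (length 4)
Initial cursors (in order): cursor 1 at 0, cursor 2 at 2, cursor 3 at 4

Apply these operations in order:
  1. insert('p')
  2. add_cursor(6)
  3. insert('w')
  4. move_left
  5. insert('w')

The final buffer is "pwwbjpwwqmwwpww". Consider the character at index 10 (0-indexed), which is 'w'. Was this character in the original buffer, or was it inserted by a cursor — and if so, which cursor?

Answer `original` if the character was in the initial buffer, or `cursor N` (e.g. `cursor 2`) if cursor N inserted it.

After op 1 (insert('p')): buffer="pbjpqmp" (len 7), cursors c1@1 c2@4 c3@7, authorship 1..2..3
After op 2 (add_cursor(6)): buffer="pbjpqmp" (len 7), cursors c1@1 c2@4 c4@6 c3@7, authorship 1..2..3
After op 3 (insert('w')): buffer="pwbjpwqmwpw" (len 11), cursors c1@2 c2@6 c4@9 c3@11, authorship 11..22..433
After op 4 (move_left): buffer="pwbjpwqmwpw" (len 11), cursors c1@1 c2@5 c4@8 c3@10, authorship 11..22..433
After op 5 (insert('w')): buffer="pwwbjpwwqmwwpww" (len 15), cursors c1@2 c2@7 c4@11 c3@14, authorship 111..222..44333
Authorship (.=original, N=cursor N): 1 1 1 . . 2 2 2 . . 4 4 3 3 3
Index 10: author = 4

Answer: cursor 4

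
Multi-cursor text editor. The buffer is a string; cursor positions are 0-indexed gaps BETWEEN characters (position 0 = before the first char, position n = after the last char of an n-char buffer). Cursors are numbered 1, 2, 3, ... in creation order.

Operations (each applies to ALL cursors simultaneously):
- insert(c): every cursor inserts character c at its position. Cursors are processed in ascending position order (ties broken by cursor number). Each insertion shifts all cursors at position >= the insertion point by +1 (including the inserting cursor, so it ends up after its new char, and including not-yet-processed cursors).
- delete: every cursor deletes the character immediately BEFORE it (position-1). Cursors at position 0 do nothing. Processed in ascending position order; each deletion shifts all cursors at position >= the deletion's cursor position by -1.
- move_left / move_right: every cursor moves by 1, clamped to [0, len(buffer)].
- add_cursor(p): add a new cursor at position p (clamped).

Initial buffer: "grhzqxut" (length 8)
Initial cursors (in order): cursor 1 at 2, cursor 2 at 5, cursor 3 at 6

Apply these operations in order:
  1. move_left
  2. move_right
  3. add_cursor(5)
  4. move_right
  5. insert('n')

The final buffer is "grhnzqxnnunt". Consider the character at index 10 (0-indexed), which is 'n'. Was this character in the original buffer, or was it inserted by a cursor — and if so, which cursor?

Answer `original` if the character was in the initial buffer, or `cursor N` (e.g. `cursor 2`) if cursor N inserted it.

After op 1 (move_left): buffer="grhzqxut" (len 8), cursors c1@1 c2@4 c3@5, authorship ........
After op 2 (move_right): buffer="grhzqxut" (len 8), cursors c1@2 c2@5 c3@6, authorship ........
After op 3 (add_cursor(5)): buffer="grhzqxut" (len 8), cursors c1@2 c2@5 c4@5 c3@6, authorship ........
After op 4 (move_right): buffer="grhzqxut" (len 8), cursors c1@3 c2@6 c4@6 c3@7, authorship ........
After op 5 (insert('n')): buffer="grhnzqxnnunt" (len 12), cursors c1@4 c2@9 c4@9 c3@11, authorship ...1...24.3.
Authorship (.=original, N=cursor N): . . . 1 . . . 2 4 . 3 .
Index 10: author = 3

Answer: cursor 3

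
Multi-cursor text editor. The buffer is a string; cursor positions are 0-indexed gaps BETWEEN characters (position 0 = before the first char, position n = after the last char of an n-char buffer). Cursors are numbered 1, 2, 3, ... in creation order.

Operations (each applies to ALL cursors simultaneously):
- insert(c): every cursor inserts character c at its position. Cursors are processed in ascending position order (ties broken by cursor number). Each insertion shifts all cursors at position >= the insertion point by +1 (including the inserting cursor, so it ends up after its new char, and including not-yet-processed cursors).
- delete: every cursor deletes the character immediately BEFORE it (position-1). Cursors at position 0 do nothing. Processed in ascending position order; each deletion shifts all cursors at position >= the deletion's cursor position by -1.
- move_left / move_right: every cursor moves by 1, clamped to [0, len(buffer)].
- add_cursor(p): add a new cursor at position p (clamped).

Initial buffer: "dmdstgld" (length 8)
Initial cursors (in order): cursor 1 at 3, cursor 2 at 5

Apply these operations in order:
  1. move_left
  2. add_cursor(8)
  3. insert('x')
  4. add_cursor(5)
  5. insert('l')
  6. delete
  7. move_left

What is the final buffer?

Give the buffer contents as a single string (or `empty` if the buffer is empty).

After op 1 (move_left): buffer="dmdstgld" (len 8), cursors c1@2 c2@4, authorship ........
After op 2 (add_cursor(8)): buffer="dmdstgld" (len 8), cursors c1@2 c2@4 c3@8, authorship ........
After op 3 (insert('x')): buffer="dmxdsxtgldx" (len 11), cursors c1@3 c2@6 c3@11, authorship ..1..2....3
After op 4 (add_cursor(5)): buffer="dmxdsxtgldx" (len 11), cursors c1@3 c4@5 c2@6 c3@11, authorship ..1..2....3
After op 5 (insert('l')): buffer="dmxldslxltgldxl" (len 15), cursors c1@4 c4@7 c2@9 c3@15, authorship ..11..422....33
After op 6 (delete): buffer="dmxdsxtgldx" (len 11), cursors c1@3 c4@5 c2@6 c3@11, authorship ..1..2....3
After op 7 (move_left): buffer="dmxdsxtgldx" (len 11), cursors c1@2 c4@4 c2@5 c3@10, authorship ..1..2....3

Answer: dmxdsxtgldx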